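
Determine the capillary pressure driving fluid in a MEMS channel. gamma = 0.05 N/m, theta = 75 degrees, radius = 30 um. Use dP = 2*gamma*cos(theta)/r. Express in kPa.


Step 1: cos(75 deg) = 0.2588
Step 2: Convert r to m: r = 30e-6 m
Step 3: dP = 2 * 0.05 * 0.2588 / 30e-6 = 862.7 Pa
Step 4: Convert Pa to kPa (divide by 1000).
dP = 0.86 kPa


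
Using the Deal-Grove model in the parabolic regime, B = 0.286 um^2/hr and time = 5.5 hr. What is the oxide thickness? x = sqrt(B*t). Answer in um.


Step 1: Compute B*t = 0.286 * 5.5 = 1.573
Step 2: x = sqrt(1.573)
x = 1.254 um


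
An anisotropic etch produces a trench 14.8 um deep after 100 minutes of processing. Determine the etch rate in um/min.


Step 1: Etch rate = depth / time
Step 2: rate = 14.8 / 100
rate = 0.148 um/min


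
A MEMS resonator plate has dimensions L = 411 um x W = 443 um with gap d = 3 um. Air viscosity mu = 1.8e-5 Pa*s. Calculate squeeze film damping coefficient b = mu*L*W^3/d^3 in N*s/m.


Step 1: Convert to SI.
L = 411e-6 m, W = 443e-6 m, d = 3e-6 m
Step 2: W^3 = (443e-6)^3 = 8.69e-11 m^3
Step 3: d^3 = (3e-6)^3 = 2.70e-17 m^3
Step 4: b = 1.8e-5 * 411e-6 * 8.69e-11 / 2.70e-17
b = 2.38e-02 N*s/m


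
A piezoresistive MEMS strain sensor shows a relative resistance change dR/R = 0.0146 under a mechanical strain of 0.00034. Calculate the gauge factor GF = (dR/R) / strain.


Step 1: Identify values.
dR/R = 0.0146, strain = 0.00034
Step 2: GF = (dR/R) / strain = 0.0146 / 0.00034
GF = 42.9


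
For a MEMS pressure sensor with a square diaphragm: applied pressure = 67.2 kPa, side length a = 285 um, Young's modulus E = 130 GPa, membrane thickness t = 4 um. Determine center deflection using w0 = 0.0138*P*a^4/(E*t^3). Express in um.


Step 1: Convert pressure to compatible units (E is in GPa, so P in GPa).
P = 67.2 kPa = 67.2e-6 GPa
Step 2: Compute numerator: 0.0138 * P * a^4.
a^4 = 285^4 = 6597500625
numerator = 0.0138 * 67.2e-6 * 6597500625 = 6.11826e+03
Step 3: Compute denominator: E * t^3 = 130 * 4^3 = 8320
Step 4: w0 = numerator / denominator = 6.11826e+03 / 8320 = 0.7354 um


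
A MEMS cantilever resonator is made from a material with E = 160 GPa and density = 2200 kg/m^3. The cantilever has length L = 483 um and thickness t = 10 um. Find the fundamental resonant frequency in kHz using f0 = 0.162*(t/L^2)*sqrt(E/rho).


Step 1: Convert units to SI.
t_SI = 10e-6 m, L_SI = 483e-6 m
Step 2: Calculate sqrt(E/rho).
sqrt(160e9 / 2200) = 8528.03 m/s
Step 3: Compute f0.
f0 = 0.162 * 10e-6 / (483e-6)^2 * 8528.03 = 59220.1 Hz = 59.22 kHz


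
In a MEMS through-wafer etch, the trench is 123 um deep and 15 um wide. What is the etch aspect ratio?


Step 1: AR = depth / width
Step 2: AR = 123 / 15
AR = 8.2


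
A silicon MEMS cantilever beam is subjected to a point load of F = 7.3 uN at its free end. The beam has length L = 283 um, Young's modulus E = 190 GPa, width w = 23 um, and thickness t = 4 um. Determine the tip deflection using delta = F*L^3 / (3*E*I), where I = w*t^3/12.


Step 1: Calculate the second moment of area.
I = w * t^3 / 12 = 23 * 4^3 / 12 = 122.6667 um^4
Step 2: Convert E to consistent units (1 GPa = 1000 uN/um^2).
E = 190 GPa = 190000 uN/um^2
Step 3: Calculate tip deflection.
delta = F * L^3 / (3 * E * I)
delta = 7.3 * 283^3 / (3 * 190000 * 122.6667)
delta = 2.3664 um


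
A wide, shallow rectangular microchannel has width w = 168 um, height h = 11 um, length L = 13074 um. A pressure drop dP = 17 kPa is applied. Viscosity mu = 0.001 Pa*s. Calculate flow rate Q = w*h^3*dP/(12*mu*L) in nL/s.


Step 1: Convert all dimensions to SI (meters).
w = 168e-6 m, h = 11e-6 m, L = 13074e-6 m, dP = 17e3 Pa
Step 2: Q = w * h^3 * dP / (12 * mu * L)
Q = 168e-6 * (11e-6)^3 * 17e3 / (12 * 0.001 * 13074e-6) = 2.42296e-11 m^3/s
Step 3: Convert Q from m^3/s to nL/s (1 m^3 = 1e12 nL, so multiply by 1e12).
Q = 24.23 nL/s


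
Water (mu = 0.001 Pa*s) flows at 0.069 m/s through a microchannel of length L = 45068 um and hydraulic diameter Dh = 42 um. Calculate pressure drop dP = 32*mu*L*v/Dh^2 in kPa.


Step 1: Convert to SI: L = 45068e-6 m, Dh = 42e-6 m
Step 2: dP = 32 * 0.001 * 45068e-6 * 0.069 / (42e-6)^2
Step 3: dP = 56411.65 Pa
Step 4: Convert to kPa: dP = 56.41 kPa


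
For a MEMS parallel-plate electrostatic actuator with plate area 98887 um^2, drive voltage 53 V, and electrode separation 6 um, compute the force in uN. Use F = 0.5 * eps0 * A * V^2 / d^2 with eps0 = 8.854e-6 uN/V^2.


Step 1: Identify parameters.
eps0 = 8.854e-6 uN/V^2, A = 98887 um^2, V = 53 V, d = 6 um
Step 2: Compute V^2 = 53^2 = 2809
Step 3: Compute d^2 = 6^2 = 36
Step 4: F = 0.5 * 8.854e-6 * 98887 * 2809 / 36
F = 34.158 uN


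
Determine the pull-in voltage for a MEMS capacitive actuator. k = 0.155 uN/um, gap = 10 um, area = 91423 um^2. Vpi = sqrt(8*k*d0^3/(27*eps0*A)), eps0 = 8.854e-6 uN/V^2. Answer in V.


Step 1: Compute numerator: 8 * k * d0^3 = 8 * 0.155 * 10^3 = 1240.0
Step 2: Compute denominator: 27 * eps0 * A = 27 * 8.854e-6 * 91423 = 21.8554
Step 3: Vpi = sqrt(1240.0 / 21.8554)
Vpi = 7.53 V


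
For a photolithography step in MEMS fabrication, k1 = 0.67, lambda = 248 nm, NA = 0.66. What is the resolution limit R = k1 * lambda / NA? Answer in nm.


Step 1: Identify values: k1 = 0.67, lambda = 248 nm, NA = 0.66
Step 2: R = k1 * lambda / NA
R = 0.67 * 248 / 0.66
R = 251.8 nm


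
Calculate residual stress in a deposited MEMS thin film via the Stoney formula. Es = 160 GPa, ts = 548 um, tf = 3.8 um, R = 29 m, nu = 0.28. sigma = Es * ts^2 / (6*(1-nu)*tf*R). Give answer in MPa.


Step 1: Compute numerator: Es * ts^2 = 160 * 548^2 = 48048640 (GPa*um^2)
Step 2: Compute denominator (R in um): 6*(1-nu)*tf*R = 6*0.72*3.8*29e6 = 476064000.0 (um^2)
Step 3: sigma (GPa) = 48048640 / 476064000.0 = 1.00929e-01 GPa
Step 4: Convert to MPa (x1000): sigma = 100.9 MPa


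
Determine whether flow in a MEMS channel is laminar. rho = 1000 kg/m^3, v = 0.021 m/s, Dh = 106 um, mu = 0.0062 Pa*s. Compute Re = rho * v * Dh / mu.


Step 1: Convert Dh to meters: Dh = 106e-6 m
Step 2: Re = rho * v * Dh / mu
Re = 1000 * 0.021 * 106e-6 / 0.0062
Re = 0.359
Since Re = 0.359 is below ~2300, the flow is laminar.


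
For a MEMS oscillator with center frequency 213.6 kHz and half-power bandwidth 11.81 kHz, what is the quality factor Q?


Step 1: Q = f0 / bandwidth
Step 2: Q = 213.6 / 11.81
Q = 18.1


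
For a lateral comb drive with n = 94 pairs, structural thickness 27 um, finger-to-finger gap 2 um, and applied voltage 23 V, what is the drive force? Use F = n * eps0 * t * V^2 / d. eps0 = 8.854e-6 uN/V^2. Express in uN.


Step 1: Parameters: n=94, eps0=8.854e-6 uN/V^2, t=27 um, V=23 V, d=2 um
Step 2: V^2 = 529
Step 3: F = 94 * 8.854e-6 * 27 * 529 / 2
F = 5.944 uN


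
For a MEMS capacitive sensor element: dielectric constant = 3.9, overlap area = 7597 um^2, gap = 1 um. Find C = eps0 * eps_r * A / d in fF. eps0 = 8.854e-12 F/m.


Step 1: Convert area to m^2: A = 7597e-12 m^2
Step 2: Convert gap to m: d = 1e-6 m
Step 3: C = eps0 * eps_r * A / d
C = 8.854e-12 * 3.9 * 7597e-12 / 1e-6
Step 4: Convert to fF (multiply by 1e15).
C = 262.33 fF


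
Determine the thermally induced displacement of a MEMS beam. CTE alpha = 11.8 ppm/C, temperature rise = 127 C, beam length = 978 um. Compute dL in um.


Step 1: Convert CTE: alpha = 11.8 ppm/C = 11.8e-6 /C
Step 2: dL = 11.8e-6 * 127 * 978
dL = 1.4656 um


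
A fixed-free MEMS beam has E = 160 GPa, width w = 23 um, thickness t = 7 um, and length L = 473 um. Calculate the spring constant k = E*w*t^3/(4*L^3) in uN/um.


Step 1: Convert E to consistent units (1 GPa = 1000 uN/um^2).
E = 160 GPa = 160000 uN/um^2
Step 2: Compute t^3 = 7^3 = 343
Step 3: Compute L^3 = 473^3 = 105823817
Step 4: k = 160000 * 23 * 343 / (4 * 105823817)
k = 2.9819 uN/um


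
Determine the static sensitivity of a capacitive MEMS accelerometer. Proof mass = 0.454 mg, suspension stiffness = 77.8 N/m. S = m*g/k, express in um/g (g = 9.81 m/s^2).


Step 1: Convert mass: m = 0.454 mg = 4.54e-07 kg
Step 2: S = m * g / k = 4.54e-07 * 9.81 / 77.8
Step 3: S = 5.72e-08 m/g
Step 4: Convert to um/g: S = 0.057 um/g


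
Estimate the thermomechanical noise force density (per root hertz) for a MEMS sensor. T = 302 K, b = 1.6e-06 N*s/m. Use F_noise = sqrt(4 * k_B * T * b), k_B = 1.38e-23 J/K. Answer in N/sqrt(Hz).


Step 1: Compute 4 * k_B * T * b
= 4 * 1.38e-23 * 302 * 1.6e-06
= 2.6673e-26 N^2/Hz
Step 2: F_noise = sqrt(2.6673e-26)
F_noise = 1.63e-13 N/sqrt(Hz)


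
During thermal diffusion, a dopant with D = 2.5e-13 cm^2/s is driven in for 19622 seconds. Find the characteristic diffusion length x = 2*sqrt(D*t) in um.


Step 1: Compute D*t = 2.5e-13 * 19622 = 4.9055e-09 cm^2
Step 2: sqrt(D*t) = 7.00393e-05 cm
Step 3: x = 2 * 7.00393e-05 cm = 1.400786e-04 cm
Step 4: Convert to um (1 cm = 1e4 um): x = 1.401 um


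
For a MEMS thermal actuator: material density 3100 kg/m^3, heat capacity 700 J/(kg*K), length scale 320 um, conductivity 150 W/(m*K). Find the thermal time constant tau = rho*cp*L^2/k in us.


Step 1: Convert L to m: L = 320e-6 m
Step 2: L^2 = (320e-6)^2 = 1.024e-07 m^2
Step 3: tau = 3100 * 700 * 1.024e-07 / 150 = 1.48138667e-03 s
Step 4: Convert to microseconds (multiply by 1e6).
tau = 1481.387 us


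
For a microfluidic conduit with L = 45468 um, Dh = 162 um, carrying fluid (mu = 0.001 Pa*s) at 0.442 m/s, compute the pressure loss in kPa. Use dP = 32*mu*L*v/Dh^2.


Step 1: Convert to SI: L = 45468e-6 m, Dh = 162e-6 m
Step 2: dP = 32 * 0.001 * 45468e-6 * 0.442 / (162e-6)^2
Step 3: dP = 24504.63 Pa
Step 4: Convert to kPa: dP = 24.5 kPa


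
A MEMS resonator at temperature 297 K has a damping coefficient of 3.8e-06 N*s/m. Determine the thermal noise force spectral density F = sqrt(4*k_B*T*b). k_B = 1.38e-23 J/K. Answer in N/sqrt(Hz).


Step 1: Compute 4 * k_B * T * b
= 4 * 1.38e-23 * 297 * 3.8e-06
= 6.2299e-26 N^2/Hz
Step 2: F_noise = sqrt(6.2299e-26)
F_noise = 2.50e-13 N/sqrt(Hz)


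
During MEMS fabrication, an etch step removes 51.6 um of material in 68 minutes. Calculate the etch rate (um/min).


Step 1: Etch rate = depth / time
Step 2: rate = 51.6 / 68
rate = 0.759 um/min


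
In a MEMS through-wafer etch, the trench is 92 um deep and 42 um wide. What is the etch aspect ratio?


Step 1: AR = depth / width
Step 2: AR = 92 / 42
AR = 2.2


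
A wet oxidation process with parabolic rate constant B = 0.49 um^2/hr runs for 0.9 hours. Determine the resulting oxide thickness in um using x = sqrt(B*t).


Step 1: Compute B*t = 0.49 * 0.9 = 0.441
Step 2: x = sqrt(0.441)
x = 0.664 um


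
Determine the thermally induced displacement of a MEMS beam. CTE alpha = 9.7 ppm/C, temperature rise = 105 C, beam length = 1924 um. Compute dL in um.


Step 1: Convert CTE: alpha = 9.7 ppm/C = 9.7e-6 /C
Step 2: dL = 9.7e-6 * 105 * 1924
dL = 1.9596 um


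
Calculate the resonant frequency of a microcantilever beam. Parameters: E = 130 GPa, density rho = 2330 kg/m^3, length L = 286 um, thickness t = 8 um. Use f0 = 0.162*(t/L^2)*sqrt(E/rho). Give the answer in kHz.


Step 1: Convert units to SI.
t_SI = 8e-6 m, L_SI = 286e-6 m
Step 2: Calculate sqrt(E/rho).
sqrt(130e9 / 2330) = 7469.54 m/s
Step 3: Compute f0.
f0 = 0.162 * 8e-6 / (286e-6)^2 * 7469.54 = 118349.6 Hz = 118.35 kHz


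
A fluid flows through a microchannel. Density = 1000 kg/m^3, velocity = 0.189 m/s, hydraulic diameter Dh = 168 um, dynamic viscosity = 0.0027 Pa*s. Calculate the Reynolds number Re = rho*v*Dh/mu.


Step 1: Convert Dh to meters: Dh = 168e-6 m
Step 2: Re = rho * v * Dh / mu
Re = 1000 * 0.189 * 168e-6 / 0.0027
Re = 11.76


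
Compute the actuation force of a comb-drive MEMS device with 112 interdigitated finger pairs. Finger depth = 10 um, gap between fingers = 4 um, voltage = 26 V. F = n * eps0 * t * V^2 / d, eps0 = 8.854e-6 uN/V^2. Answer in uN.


Step 1: Parameters: n=112, eps0=8.854e-6 uN/V^2, t=10 um, V=26 V, d=4 um
Step 2: V^2 = 676
Step 3: F = 112 * 8.854e-6 * 10 * 676 / 4
F = 1.676 uN


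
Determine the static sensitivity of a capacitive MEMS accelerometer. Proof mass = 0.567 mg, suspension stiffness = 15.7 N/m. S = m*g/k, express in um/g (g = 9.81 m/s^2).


Step 1: Convert mass: m = 0.567 mg = 5.67e-07 kg
Step 2: S = m * g / k = 5.67e-07 * 9.81 / 15.7
Step 3: S = 3.54e-07 m/g
Step 4: Convert to um/g: S = 0.354 um/g


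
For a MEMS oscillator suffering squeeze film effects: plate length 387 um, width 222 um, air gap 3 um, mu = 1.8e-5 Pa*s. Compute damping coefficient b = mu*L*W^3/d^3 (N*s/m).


Step 1: Convert to SI.
L = 387e-6 m, W = 222e-6 m, d = 3e-6 m
Step 2: W^3 = (222e-6)^3 = 1.09e-11 m^3
Step 3: d^3 = (3e-6)^3 = 2.70e-17 m^3
Step 4: b = 1.8e-5 * 387e-6 * 1.09e-11 / 2.70e-17
b = 2.82e-03 N*s/m


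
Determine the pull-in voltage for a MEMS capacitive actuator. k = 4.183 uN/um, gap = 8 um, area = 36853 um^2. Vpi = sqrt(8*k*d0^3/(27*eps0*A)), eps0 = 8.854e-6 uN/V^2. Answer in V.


Step 1: Compute numerator: 8 * k * d0^3 = 8 * 4.183 * 8^3 = 17133.568
Step 2: Compute denominator: 27 * eps0 * A = 27 * 8.854e-6 * 36853 = 8.810004
Step 3: Vpi = sqrt(17133.568 / 8.810004)
Vpi = 44.1 V


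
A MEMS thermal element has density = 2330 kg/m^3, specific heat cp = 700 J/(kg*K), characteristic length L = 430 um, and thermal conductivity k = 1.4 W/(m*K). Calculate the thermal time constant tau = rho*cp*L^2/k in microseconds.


Step 1: Convert L to m: L = 430e-6 m
Step 2: L^2 = (430e-6)^2 = 1.849e-07 m^2
Step 3: tau = 2330 * 700 * 1.849e-07 / 1.4 = 2.154085e-01 s
Step 4: Convert to microseconds (multiply by 1e6).
tau = 215408.5 us


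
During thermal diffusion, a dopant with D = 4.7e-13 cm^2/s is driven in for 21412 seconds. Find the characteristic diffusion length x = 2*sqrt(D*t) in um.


Step 1: Compute D*t = 4.7e-13 * 21412 = 1.006364e-08 cm^2
Step 2: sqrt(D*t) = 1.00318e-04 cm
Step 3: x = 2 * 1.00318e-04 cm = 2.00636e-04 cm
Step 4: Convert to um (1 cm = 1e4 um): x = 2.006 um


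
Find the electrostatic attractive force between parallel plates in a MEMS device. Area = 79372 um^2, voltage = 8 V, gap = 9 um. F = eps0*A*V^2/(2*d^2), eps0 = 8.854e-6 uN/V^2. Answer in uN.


Step 1: Identify parameters.
eps0 = 8.854e-6 uN/V^2, A = 79372 um^2, V = 8 V, d = 9 um
Step 2: Compute V^2 = 8^2 = 64
Step 3: Compute d^2 = 9^2 = 81
Step 4: F = 0.5 * 8.854e-6 * 79372 * 64 / 81
F = 0.278 uN


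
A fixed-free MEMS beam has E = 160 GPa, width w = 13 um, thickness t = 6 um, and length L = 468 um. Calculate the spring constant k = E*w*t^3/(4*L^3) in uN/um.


Step 1: Convert E to consistent units (1 GPa = 1000 uN/um^2).
E = 160 GPa = 160000 uN/um^2
Step 2: Compute t^3 = 6^3 = 216
Step 3: Compute L^3 = 468^3 = 102503232
Step 4: k = 160000 * 13 * 216 / (4 * 102503232)
k = 1.0958 uN/um


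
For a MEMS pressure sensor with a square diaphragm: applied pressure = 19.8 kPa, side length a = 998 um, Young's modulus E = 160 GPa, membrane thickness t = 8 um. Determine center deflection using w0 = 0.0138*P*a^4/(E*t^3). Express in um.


Step 1: Convert pressure to compatible units (E is in GPa, so P in GPa).
P = 19.8 kPa = 19.8e-6 GPa
Step 2: Compute numerator: 0.0138 * P * a^4.
a^4 = 998^4 = 992023968016
numerator = 0.0138 * 19.8e-6 * 992023968016 = 2.710606e+05
Step 3: Compute denominator: E * t^3 = 160 * 8^3 = 81920
Step 4: w0 = numerator / denominator = 2.710606e+05 / 81920 = 3.3088 um


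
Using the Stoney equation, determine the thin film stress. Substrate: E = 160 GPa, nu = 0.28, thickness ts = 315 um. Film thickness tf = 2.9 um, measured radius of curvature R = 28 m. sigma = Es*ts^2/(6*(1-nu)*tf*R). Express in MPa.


Step 1: Compute numerator: Es * ts^2 = 160 * 315^2 = 15876000 (GPa*um^2)
Step 2: Compute denominator (R in um): 6*(1-nu)*tf*R = 6*0.72*2.9*28e6 = 350784000.0 (um^2)
Step 3: sigma (GPa) = 15876000 / 350784000.0 = 4.5259e-02 GPa
Step 4: Convert to MPa (x1000): sigma = 45.3 MPa


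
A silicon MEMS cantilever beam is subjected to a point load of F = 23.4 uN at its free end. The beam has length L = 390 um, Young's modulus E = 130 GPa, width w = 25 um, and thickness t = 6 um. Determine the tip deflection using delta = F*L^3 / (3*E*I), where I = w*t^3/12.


Step 1: Calculate the second moment of area.
I = w * t^3 / 12 = 25 * 6^3 / 12 = 450.0 um^4
Step 2: Convert E to consistent units (1 GPa = 1000 uN/um^2).
E = 130 GPa = 130000 uN/um^2
Step 3: Calculate tip deflection.
delta = F * L^3 / (3 * E * I)
delta = 23.4 * 390^3 / (3 * 130000 * 450.0)
delta = 7.9092 um


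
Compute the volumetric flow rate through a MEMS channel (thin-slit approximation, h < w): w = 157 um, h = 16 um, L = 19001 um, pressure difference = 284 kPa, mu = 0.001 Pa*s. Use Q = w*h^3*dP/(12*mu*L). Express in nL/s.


Step 1: Convert all dimensions to SI (meters).
w = 157e-6 m, h = 16e-6 m, L = 19001e-6 m, dP = 284e3 Pa
Step 2: Q = w * h^3 * dP / (12 * mu * L)
Q = 157e-6 * (16e-6)^3 * 284e3 / (12 * 0.001 * 19001e-6) = 8.0097735e-10 m^3/s
Step 3: Convert Q from m^3/s to nL/s (1 m^3 = 1e12 nL, so multiply by 1e12).
Q = 800.977 nL/s


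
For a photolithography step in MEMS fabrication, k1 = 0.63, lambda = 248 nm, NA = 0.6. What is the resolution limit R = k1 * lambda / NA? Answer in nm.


Step 1: Identify values: k1 = 0.63, lambda = 248 nm, NA = 0.6
Step 2: R = k1 * lambda / NA
R = 0.63 * 248 / 0.6
R = 260.4 nm


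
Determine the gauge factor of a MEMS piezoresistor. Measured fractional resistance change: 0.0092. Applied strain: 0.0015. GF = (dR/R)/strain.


Step 1: Identify values.
dR/R = 0.0092, strain = 0.0015
Step 2: GF = (dR/R) / strain = 0.0092 / 0.0015
GF = 6.1


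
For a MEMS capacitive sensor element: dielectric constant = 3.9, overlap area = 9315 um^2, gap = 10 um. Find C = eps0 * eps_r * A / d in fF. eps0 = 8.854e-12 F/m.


Step 1: Convert area to m^2: A = 9315e-12 m^2
Step 2: Convert gap to m: d = 10e-6 m
Step 3: C = eps0 * eps_r * A / d
C = 8.854e-12 * 3.9 * 9315e-12 / 10e-6
Step 4: Convert to fF (multiply by 1e15).
C = 32.17 fF


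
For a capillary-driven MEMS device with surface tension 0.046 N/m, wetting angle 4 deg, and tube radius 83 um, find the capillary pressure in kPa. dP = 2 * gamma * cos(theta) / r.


Step 1: cos(4 deg) = 0.9976
Step 2: Convert r to m: r = 83e-6 m
Step 3: dP = 2 * 0.046 * 0.9976 / 83e-6 = 1105.8 Pa
Step 4: Convert Pa to kPa (divide by 1000).
dP = 1.11 kPa


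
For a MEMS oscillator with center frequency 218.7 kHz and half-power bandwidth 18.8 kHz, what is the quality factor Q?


Step 1: Q = f0 / bandwidth
Step 2: Q = 218.7 / 18.8
Q = 11.6


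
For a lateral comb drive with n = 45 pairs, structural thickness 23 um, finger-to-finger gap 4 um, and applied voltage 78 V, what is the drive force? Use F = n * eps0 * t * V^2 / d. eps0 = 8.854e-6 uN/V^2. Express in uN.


Step 1: Parameters: n=45, eps0=8.854e-6 uN/V^2, t=23 um, V=78 V, d=4 um
Step 2: V^2 = 6084
Step 3: F = 45 * 8.854e-6 * 23 * 6084 / 4
F = 13.938 uN


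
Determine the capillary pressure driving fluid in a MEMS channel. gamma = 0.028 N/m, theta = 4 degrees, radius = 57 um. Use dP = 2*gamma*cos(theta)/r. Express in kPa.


Step 1: cos(4 deg) = 0.9976
Step 2: Convert r to m: r = 57e-6 m
Step 3: dP = 2 * 0.028 * 0.9976 / 57e-6 = 980.1 Pa
Step 4: Convert Pa to kPa (divide by 1000).
dP = 0.98 kPa


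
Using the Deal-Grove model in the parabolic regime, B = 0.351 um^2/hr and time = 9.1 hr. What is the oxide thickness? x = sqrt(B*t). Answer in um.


Step 1: Compute B*t = 0.351 * 9.1 = 3.1941
Step 2: x = sqrt(3.1941)
x = 1.787 um


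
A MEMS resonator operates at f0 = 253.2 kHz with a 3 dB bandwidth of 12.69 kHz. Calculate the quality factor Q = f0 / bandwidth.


Step 1: Q = f0 / bandwidth
Step 2: Q = 253.2 / 12.69
Q = 20.0


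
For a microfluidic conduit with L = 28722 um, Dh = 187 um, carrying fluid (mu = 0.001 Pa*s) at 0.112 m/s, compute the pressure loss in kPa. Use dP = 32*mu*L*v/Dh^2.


Step 1: Convert to SI: L = 28722e-6 m, Dh = 187e-6 m
Step 2: dP = 32 * 0.001 * 28722e-6 * 0.112 / (187e-6)^2
Step 3: dP = 2943.74 Pa
Step 4: Convert to kPa: dP = 2.94 kPa


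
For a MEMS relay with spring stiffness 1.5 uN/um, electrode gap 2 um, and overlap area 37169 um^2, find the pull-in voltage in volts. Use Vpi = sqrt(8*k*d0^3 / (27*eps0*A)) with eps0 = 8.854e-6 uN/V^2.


Step 1: Compute numerator: 8 * k * d0^3 = 8 * 1.5 * 2^3 = 96.0
Step 2: Compute denominator: 27 * eps0 * A = 27 * 8.854e-6 * 37169 = 8.885547
Step 3: Vpi = sqrt(96.0 / 8.885547)
Vpi = 3.29 V


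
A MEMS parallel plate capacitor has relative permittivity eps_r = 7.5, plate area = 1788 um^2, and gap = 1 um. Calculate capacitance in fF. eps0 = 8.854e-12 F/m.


Step 1: Convert area to m^2: A = 1788e-12 m^2
Step 2: Convert gap to m: d = 1e-6 m
Step 3: C = eps0 * eps_r * A / d
C = 8.854e-12 * 7.5 * 1788e-12 / 1e-6
Step 4: Convert to fF (multiply by 1e15).
C = 118.73 fF


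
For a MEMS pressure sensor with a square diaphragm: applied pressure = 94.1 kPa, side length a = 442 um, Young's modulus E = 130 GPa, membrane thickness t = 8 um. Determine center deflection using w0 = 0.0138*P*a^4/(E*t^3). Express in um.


Step 1: Convert pressure to compatible units (E is in GPa, so P in GPa).
P = 94.1 kPa = 94.1e-6 GPa
Step 2: Compute numerator: 0.0138 * P * a^4.
a^4 = 442^4 = 38167092496
numerator = 0.0138 * 94.1e-6 * 38167092496 = 4.9563e+04
Step 3: Compute denominator: E * t^3 = 130 * 8^3 = 66560
Step 4: w0 = numerator / denominator = 4.9563e+04 / 66560 = 0.7446 um


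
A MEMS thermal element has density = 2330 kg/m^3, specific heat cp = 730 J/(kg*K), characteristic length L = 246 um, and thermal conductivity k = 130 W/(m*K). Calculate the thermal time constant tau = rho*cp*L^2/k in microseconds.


Step 1: Convert L to m: L = 246e-6 m
Step 2: L^2 = (246e-6)^2 = 6.0516e-08 m^2
Step 3: tau = 2330 * 730 * 6.0516e-08 / 130 = 7.9178203e-04 s
Step 4: Convert to microseconds (multiply by 1e6).
tau = 791.782 us


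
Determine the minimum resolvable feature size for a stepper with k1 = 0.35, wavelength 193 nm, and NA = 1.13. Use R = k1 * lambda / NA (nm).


Step 1: Identify values: k1 = 0.35, lambda = 193 nm, NA = 1.13
Step 2: R = k1 * lambda / NA
R = 0.35 * 193 / 1.13
R = 59.8 nm


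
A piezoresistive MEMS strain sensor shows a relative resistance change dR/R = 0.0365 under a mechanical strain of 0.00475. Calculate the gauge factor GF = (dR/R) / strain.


Step 1: Identify values.
dR/R = 0.0365, strain = 0.00475
Step 2: GF = (dR/R) / strain = 0.0365 / 0.00475
GF = 7.7


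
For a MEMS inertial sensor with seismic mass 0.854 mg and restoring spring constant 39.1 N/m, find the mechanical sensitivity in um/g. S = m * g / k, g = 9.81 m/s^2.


Step 1: Convert mass: m = 0.854 mg = 8.54e-07 kg
Step 2: S = m * g / k = 8.54e-07 * 9.81 / 39.1
Step 3: S = 2.14e-07 m/g
Step 4: Convert to um/g: S = 0.214 um/g


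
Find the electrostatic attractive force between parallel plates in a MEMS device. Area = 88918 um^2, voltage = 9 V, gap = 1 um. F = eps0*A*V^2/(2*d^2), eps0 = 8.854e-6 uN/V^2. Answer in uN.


Step 1: Identify parameters.
eps0 = 8.854e-6 uN/V^2, A = 88918 um^2, V = 9 V, d = 1 um
Step 2: Compute V^2 = 9^2 = 81
Step 3: Compute d^2 = 1^2 = 1
Step 4: F = 0.5 * 8.854e-6 * 88918 * 81 / 1
F = 31.885 uN


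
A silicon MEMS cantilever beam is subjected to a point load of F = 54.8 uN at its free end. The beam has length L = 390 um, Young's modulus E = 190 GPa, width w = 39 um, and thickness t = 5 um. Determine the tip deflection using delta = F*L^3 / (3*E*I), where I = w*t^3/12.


Step 1: Calculate the second moment of area.
I = w * t^3 / 12 = 39 * 5^3 / 12 = 406.25 um^4
Step 2: Convert E to consistent units (1 GPa = 1000 uN/um^2).
E = 190 GPa = 190000 uN/um^2
Step 3: Calculate tip deflection.
delta = F * L^3 / (3 * E * I)
delta = 54.8 * 390^3 / (3 * 190000 * 406.25)
delta = 14.038 um


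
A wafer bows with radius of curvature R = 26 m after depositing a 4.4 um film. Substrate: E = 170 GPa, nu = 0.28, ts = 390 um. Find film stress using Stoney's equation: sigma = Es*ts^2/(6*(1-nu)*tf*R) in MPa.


Step 1: Compute numerator: Es * ts^2 = 170 * 390^2 = 25857000 (GPa*um^2)
Step 2: Compute denominator (R in um): 6*(1-nu)*tf*R = 6*0.72*4.4*26e6 = 494208000.0 (um^2)
Step 3: sigma (GPa) = 25857000 / 494208000.0 = 5.232e-02 GPa
Step 4: Convert to MPa (x1000): sigma = 52.3 MPa


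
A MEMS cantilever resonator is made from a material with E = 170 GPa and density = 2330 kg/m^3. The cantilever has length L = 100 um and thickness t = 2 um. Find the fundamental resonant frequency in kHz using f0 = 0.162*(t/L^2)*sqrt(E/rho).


Step 1: Convert units to SI.
t_SI = 2e-6 m, L_SI = 100e-6 m
Step 2: Calculate sqrt(E/rho).
sqrt(170e9 / 2330) = 8541.74 m/s
Step 3: Compute f0.
f0 = 0.162 * 2e-6 / (100e-6)^2 * 8541.74 = 276752.4 Hz = 276.75 kHz


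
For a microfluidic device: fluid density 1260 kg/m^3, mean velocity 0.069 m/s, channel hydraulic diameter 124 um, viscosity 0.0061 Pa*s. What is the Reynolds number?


Step 1: Convert Dh to meters: Dh = 124e-6 m
Step 2: Re = rho * v * Dh / mu
Re = 1260 * 0.069 * 124e-6 / 0.0061
Re = 1.767


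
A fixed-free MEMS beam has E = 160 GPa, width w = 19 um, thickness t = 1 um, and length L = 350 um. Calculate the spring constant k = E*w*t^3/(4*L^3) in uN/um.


Step 1: Convert E to consistent units (1 GPa = 1000 uN/um^2).
E = 160 GPa = 160000 uN/um^2
Step 2: Compute t^3 = 1^3 = 1
Step 3: Compute L^3 = 350^3 = 42875000
Step 4: k = 160000 * 19 * 1 / (4 * 42875000)
k = 0.0177 uN/um


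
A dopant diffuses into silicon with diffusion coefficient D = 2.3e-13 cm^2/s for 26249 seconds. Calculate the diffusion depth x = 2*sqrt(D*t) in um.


Step 1: Compute D*t = 2.3e-13 * 26249 = 6.03727e-09 cm^2
Step 2: sqrt(D*t) = 7.76999e-05 cm
Step 3: x = 2 * 7.76999e-05 cm = 1.553998e-04 cm
Step 4: Convert to um (1 cm = 1e4 um): x = 1.554 um


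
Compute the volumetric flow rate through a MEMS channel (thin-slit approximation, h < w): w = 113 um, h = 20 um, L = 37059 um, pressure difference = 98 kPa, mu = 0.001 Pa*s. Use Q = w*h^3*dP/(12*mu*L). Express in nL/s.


Step 1: Convert all dimensions to SI (meters).
w = 113e-6 m, h = 20e-6 m, L = 37059e-6 m, dP = 98e3 Pa
Step 2: Q = w * h^3 * dP / (12 * mu * L)
Q = 113e-6 * (20e-6)^3 * 98e3 / (12 * 0.001 * 37059e-6) = 1.9921387e-10 m^3/s
Step 3: Convert Q from m^3/s to nL/s (1 m^3 = 1e12 nL, so multiply by 1e12).
Q = 199.214 nL/s


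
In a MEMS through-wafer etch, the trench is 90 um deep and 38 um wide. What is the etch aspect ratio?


Step 1: AR = depth / width
Step 2: AR = 90 / 38
AR = 2.4


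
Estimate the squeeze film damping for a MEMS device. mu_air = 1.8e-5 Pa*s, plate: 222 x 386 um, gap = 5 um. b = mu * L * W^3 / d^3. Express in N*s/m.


Step 1: Convert to SI.
L = 222e-6 m, W = 386e-6 m, d = 5e-6 m
Step 2: W^3 = (386e-6)^3 = 5.75e-11 m^3
Step 3: d^3 = (5e-6)^3 = 1.25e-16 m^3
Step 4: b = 1.8e-5 * 222e-6 * 5.75e-11 / 1.25e-16
b = 1.84e-03 N*s/m


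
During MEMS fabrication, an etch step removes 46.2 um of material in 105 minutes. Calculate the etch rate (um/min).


Step 1: Etch rate = depth / time
Step 2: rate = 46.2 / 105
rate = 0.44 um/min


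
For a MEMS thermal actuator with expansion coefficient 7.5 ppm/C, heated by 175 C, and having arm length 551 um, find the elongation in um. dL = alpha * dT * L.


Step 1: Convert CTE: alpha = 7.5 ppm/C = 7.5e-6 /C
Step 2: dL = 7.5e-6 * 175 * 551
dL = 0.7232 um


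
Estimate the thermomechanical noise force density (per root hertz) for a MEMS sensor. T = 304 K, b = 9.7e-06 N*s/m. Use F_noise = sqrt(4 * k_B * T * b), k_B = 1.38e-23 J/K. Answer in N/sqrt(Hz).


Step 1: Compute 4 * k_B * T * b
= 4 * 1.38e-23 * 304 * 9.7e-06
= 1.6277e-25 N^2/Hz
Step 2: F_noise = sqrt(1.6277e-25)
F_noise = 4.03e-13 N/sqrt(Hz)


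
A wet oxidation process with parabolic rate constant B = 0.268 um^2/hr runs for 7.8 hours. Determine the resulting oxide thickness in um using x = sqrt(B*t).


Step 1: Compute B*t = 0.268 * 7.8 = 2.0904
Step 2: x = sqrt(2.0904)
x = 1.446 um


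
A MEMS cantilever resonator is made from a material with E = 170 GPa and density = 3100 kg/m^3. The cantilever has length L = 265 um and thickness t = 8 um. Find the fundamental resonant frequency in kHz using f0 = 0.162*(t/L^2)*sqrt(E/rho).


Step 1: Convert units to SI.
t_SI = 8e-6 m, L_SI = 265e-6 m
Step 2: Calculate sqrt(E/rho).
sqrt(170e9 / 3100) = 7405.32 m/s
Step 3: Compute f0.
f0 = 0.162 * 8e-6 / (265e-6)^2 * 7405.32 = 136664.9 Hz = 136.66 kHz


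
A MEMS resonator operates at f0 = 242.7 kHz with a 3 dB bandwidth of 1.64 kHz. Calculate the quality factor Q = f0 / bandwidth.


Step 1: Q = f0 / bandwidth
Step 2: Q = 242.7 / 1.64
Q = 148.0


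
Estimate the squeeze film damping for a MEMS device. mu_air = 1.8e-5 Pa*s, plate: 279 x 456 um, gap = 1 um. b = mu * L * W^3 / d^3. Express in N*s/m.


Step 1: Convert to SI.
L = 279e-6 m, W = 456e-6 m, d = 1e-6 m
Step 2: W^3 = (456e-6)^3 = 9.48e-11 m^3
Step 3: d^3 = (1e-6)^3 = 1.00e-18 m^3
Step 4: b = 1.8e-5 * 279e-6 * 9.48e-11 / 1.00e-18
b = 4.76e-01 N*s/m


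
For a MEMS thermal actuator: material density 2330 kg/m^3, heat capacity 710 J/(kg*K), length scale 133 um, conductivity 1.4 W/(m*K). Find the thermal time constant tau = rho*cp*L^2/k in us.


Step 1: Convert L to m: L = 133e-6 m
Step 2: L^2 = (133e-6)^2 = 1.7689e-08 m^2
Step 3: tau = 2330 * 710 * 1.7689e-08 / 1.4 = 2.09020805e-02 s
Step 4: Convert to microseconds (multiply by 1e6).
tau = 20902.081 us


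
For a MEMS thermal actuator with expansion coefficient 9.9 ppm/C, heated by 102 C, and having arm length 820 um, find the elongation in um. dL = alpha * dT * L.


Step 1: Convert CTE: alpha = 9.9 ppm/C = 9.9e-6 /C
Step 2: dL = 9.9e-6 * 102 * 820
dL = 0.828 um


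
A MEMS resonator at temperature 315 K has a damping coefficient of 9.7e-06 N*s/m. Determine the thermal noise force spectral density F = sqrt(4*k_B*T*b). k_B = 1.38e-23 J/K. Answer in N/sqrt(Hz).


Step 1: Compute 4 * k_B * T * b
= 4 * 1.38e-23 * 315 * 9.7e-06
= 1.6866e-25 N^2/Hz
Step 2: F_noise = sqrt(1.6866e-25)
F_noise = 4.11e-13 N/sqrt(Hz)


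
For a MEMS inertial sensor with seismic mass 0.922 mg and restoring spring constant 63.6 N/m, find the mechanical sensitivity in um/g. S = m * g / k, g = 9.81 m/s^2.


Step 1: Convert mass: m = 0.922 mg = 9.22e-07 kg
Step 2: S = m * g / k = 9.22e-07 * 9.81 / 63.6
Step 3: S = 1.42e-07 m/g
Step 4: Convert to um/g: S = 0.142 um/g


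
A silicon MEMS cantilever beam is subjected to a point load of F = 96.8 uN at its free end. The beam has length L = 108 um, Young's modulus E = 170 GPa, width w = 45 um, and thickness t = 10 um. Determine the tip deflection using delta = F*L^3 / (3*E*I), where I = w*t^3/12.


Step 1: Calculate the second moment of area.
I = w * t^3 / 12 = 45 * 10^3 / 12 = 3750.0 um^4
Step 2: Convert E to consistent units (1 GPa = 1000 uN/um^2).
E = 170 GPa = 170000 uN/um^2
Step 3: Calculate tip deflection.
delta = F * L^3 / (3 * E * I)
delta = 96.8 * 108^3 / (3 * 170000 * 3750.0)
delta = 0.0638 um


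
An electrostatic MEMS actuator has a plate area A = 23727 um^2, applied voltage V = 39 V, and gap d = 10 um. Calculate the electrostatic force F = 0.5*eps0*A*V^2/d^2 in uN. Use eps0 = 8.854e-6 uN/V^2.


Step 1: Identify parameters.
eps0 = 8.854e-6 uN/V^2, A = 23727 um^2, V = 39 V, d = 10 um
Step 2: Compute V^2 = 39^2 = 1521
Step 3: Compute d^2 = 10^2 = 100
Step 4: F = 0.5 * 8.854e-6 * 23727 * 1521 / 100
F = 1.598 uN


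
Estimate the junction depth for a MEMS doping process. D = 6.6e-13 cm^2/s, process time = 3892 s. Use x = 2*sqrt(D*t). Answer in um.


Step 1: Compute D*t = 6.6e-13 * 3892 = 2.56872e-09 cm^2
Step 2: sqrt(D*t) = 5.06825e-05 cm
Step 3: x = 2 * 5.06825e-05 cm = 1.01365e-04 cm
Step 4: Convert to um (1 cm = 1e4 um): x = 1.014 um


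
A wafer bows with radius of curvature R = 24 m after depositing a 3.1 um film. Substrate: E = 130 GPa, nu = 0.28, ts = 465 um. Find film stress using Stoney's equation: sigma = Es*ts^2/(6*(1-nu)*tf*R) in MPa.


Step 1: Compute numerator: Es * ts^2 = 130 * 465^2 = 28109250 (GPa*um^2)
Step 2: Compute denominator (R in um): 6*(1-nu)*tf*R = 6*0.72*3.1*24e6 = 321408000.0 (um^2)
Step 3: sigma (GPa) = 28109250 / 321408000.0 = 8.7457e-02 GPa
Step 4: Convert to MPa (x1000): sigma = 87.5 MPa


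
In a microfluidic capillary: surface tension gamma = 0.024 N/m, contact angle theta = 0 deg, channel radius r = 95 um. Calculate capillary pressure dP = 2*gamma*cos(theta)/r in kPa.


Step 1: cos(0 deg) = 1.0
Step 2: Convert r to m: r = 95e-6 m
Step 3: dP = 2 * 0.024 * 1.0 / 95e-6 = 505.3 Pa
Step 4: Convert Pa to kPa (divide by 1000).
dP = 0.51 kPa


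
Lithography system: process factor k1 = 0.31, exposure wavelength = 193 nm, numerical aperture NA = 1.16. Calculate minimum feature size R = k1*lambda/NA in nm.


Step 1: Identify values: k1 = 0.31, lambda = 193 nm, NA = 1.16
Step 2: R = k1 * lambda / NA
R = 0.31 * 193 / 1.16
R = 51.6 nm


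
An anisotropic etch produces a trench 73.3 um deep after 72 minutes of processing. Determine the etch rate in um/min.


Step 1: Etch rate = depth / time
Step 2: rate = 73.3 / 72
rate = 1.018 um/min


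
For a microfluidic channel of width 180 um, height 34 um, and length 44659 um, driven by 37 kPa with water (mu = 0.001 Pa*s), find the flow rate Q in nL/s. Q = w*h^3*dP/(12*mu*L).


Step 1: Convert all dimensions to SI (meters).
w = 180e-6 m, h = 34e-6 m, L = 44659e-6 m, dP = 37e3 Pa
Step 2: Q = w * h^3 * dP / (12 * mu * L)
Q = 180e-6 * (34e-6)^3 * 37e3 / (12 * 0.001 * 44659e-6) = 4.884507e-10 m^3/s
Step 3: Convert Q from m^3/s to nL/s (1 m^3 = 1e12 nL, so multiply by 1e12).
Q = 488.451 nL/s


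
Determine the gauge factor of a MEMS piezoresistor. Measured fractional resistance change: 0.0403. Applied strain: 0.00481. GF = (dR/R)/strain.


Step 1: Identify values.
dR/R = 0.0403, strain = 0.00481
Step 2: GF = (dR/R) / strain = 0.0403 / 0.00481
GF = 8.4


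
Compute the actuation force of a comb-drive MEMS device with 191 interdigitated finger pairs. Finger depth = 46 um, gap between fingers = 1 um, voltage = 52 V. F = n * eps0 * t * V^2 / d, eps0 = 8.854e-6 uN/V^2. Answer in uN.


Step 1: Parameters: n=191, eps0=8.854e-6 uN/V^2, t=46 um, V=52 V, d=1 um
Step 2: V^2 = 2704
Step 3: F = 191 * 8.854e-6 * 46 * 2704 / 1
F = 210.348 uN


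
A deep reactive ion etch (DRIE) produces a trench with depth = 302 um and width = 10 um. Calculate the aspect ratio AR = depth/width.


Step 1: AR = depth / width
Step 2: AR = 302 / 10
AR = 30.2


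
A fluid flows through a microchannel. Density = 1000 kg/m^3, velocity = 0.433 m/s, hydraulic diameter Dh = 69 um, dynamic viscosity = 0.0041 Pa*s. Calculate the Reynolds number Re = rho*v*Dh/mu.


Step 1: Convert Dh to meters: Dh = 69e-6 m
Step 2: Re = rho * v * Dh / mu
Re = 1000 * 0.433 * 69e-6 / 0.0041
Re = 7.287


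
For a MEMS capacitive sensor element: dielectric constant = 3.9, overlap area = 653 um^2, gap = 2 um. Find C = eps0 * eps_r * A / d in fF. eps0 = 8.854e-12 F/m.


Step 1: Convert area to m^2: A = 653e-12 m^2
Step 2: Convert gap to m: d = 2e-6 m
Step 3: C = eps0 * eps_r * A / d
C = 8.854e-12 * 3.9 * 653e-12 / 2e-6
Step 4: Convert to fF (multiply by 1e15).
C = 11.27 fF


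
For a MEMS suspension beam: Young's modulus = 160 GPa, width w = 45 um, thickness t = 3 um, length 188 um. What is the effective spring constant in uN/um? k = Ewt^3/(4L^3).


Step 1: Convert E to consistent units (1 GPa = 1000 uN/um^2).
E = 160 GPa = 160000 uN/um^2
Step 2: Compute t^3 = 3^3 = 27
Step 3: Compute L^3 = 188^3 = 6644672
Step 4: k = 160000 * 45 * 27 / (4 * 6644672)
k = 7.3141 uN/um


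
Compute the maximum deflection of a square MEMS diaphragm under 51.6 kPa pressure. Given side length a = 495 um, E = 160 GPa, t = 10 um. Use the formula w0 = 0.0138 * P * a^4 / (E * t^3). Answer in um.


Step 1: Convert pressure to compatible units (E is in GPa, so P in GPa).
P = 51.6 kPa = 51.6e-6 GPa
Step 2: Compute numerator: 0.0138 * P * a^4.
a^4 = 495^4 = 60037250625
numerator = 0.0138 * 51.6e-6 * 60037250625 = 4.27513e+04
Step 3: Compute denominator: E * t^3 = 160 * 10^3 = 160000
Step 4: w0 = numerator / denominator = 4.27513e+04 / 160000 = 0.2672 um


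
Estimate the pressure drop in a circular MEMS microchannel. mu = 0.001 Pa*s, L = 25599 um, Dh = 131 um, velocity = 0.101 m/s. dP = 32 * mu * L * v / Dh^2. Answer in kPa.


Step 1: Convert to SI: L = 25599e-6 m, Dh = 131e-6 m
Step 2: dP = 32 * 0.001 * 25599e-6 * 0.101 / (131e-6)^2
Step 3: dP = 4821.16 Pa
Step 4: Convert to kPa: dP = 4.82 kPa


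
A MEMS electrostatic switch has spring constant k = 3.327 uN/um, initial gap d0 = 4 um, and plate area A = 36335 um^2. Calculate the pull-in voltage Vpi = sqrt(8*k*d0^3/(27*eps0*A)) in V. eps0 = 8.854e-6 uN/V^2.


Step 1: Compute numerator: 8 * k * d0^3 = 8 * 3.327 * 4^3 = 1703.424
Step 2: Compute denominator: 27 * eps0 * A = 27 * 8.854e-6 * 36335 = 8.686172
Step 3: Vpi = sqrt(1703.424 / 8.686172)
Vpi = 14.0 V


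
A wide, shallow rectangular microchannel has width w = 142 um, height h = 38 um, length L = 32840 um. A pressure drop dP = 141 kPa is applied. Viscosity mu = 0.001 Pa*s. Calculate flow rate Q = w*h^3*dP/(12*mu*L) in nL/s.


Step 1: Convert all dimensions to SI (meters).
w = 142e-6 m, h = 38e-6 m, L = 32840e-6 m, dP = 141e3 Pa
Step 2: Q = w * h^3 * dP / (12 * mu * L)
Q = 142e-6 * (38e-6)^3 * 141e3 / (12 * 0.001 * 32840e-6) = 2.78787856e-09 m^3/s
Step 3: Convert Q from m^3/s to nL/s (1 m^3 = 1e12 nL, so multiply by 1e12).
Q = 2787.879 nL/s


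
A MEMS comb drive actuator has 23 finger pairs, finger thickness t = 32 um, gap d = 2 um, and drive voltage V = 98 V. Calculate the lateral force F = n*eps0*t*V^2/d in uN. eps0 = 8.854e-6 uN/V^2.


Step 1: Parameters: n=23, eps0=8.854e-6 uN/V^2, t=32 um, V=98 V, d=2 um
Step 2: V^2 = 9604
Step 3: F = 23 * 8.854e-6 * 32 * 9604 / 2
F = 31.292 uN


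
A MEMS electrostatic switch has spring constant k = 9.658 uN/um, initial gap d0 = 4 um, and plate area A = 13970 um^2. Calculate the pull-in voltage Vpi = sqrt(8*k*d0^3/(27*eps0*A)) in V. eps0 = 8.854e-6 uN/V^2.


Step 1: Compute numerator: 8 * k * d0^3 = 8 * 9.658 * 4^3 = 4944.896
Step 2: Compute denominator: 27 * eps0 * A = 27 * 8.854e-6 * 13970 = 3.33964
Step 3: Vpi = sqrt(4944.896 / 3.33964)
Vpi = 38.48 V


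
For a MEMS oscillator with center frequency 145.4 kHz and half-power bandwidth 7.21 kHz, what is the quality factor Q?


Step 1: Q = f0 / bandwidth
Step 2: Q = 145.4 / 7.21
Q = 20.2


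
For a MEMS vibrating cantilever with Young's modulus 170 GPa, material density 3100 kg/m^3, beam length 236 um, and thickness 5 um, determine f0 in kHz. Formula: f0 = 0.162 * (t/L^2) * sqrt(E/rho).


Step 1: Convert units to SI.
t_SI = 5e-6 m, L_SI = 236e-6 m
Step 2: Calculate sqrt(E/rho).
sqrt(170e9 / 3100) = 7405.32 m/s
Step 3: Compute f0.
f0 = 0.162 * 5e-6 / (236e-6)^2 * 7405.32 = 107697.3 Hz = 107.7 kHz


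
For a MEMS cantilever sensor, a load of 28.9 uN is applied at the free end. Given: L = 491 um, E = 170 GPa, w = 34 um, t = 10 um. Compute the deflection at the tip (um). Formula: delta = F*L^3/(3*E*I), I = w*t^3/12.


Step 1: Calculate the second moment of area.
I = w * t^3 / 12 = 34 * 10^3 / 12 = 2833.3333 um^4
Step 2: Convert E to consistent units (1 GPa = 1000 uN/um^2).
E = 170 GPa = 170000 uN/um^2
Step 3: Calculate tip deflection.
delta = F * L^3 / (3 * E * I)
delta = 28.9 * 491^3 / (3 * 170000 * 2833.3333)
delta = 2.3674 um


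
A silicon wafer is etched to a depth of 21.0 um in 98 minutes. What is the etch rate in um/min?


Step 1: Etch rate = depth / time
Step 2: rate = 21.0 / 98
rate = 0.214 um/min


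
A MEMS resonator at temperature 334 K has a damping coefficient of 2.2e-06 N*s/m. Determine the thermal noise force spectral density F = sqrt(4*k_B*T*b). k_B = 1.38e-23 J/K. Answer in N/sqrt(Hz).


Step 1: Compute 4 * k_B * T * b
= 4 * 1.38e-23 * 334 * 2.2e-06
= 4.0561e-26 N^2/Hz
Step 2: F_noise = sqrt(4.0561e-26)
F_noise = 2.01e-13 N/sqrt(Hz)


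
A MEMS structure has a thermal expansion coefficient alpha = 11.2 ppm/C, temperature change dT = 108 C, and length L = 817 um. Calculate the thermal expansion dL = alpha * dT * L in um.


Step 1: Convert CTE: alpha = 11.2 ppm/C = 11.2e-6 /C
Step 2: dL = 11.2e-6 * 108 * 817
dL = 0.9882 um
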